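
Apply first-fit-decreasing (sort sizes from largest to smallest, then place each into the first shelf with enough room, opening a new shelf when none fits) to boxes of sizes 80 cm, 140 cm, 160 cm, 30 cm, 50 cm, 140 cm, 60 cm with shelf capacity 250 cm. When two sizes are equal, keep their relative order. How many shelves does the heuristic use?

3

Sorted descending: 160, 140, 140, 80, 60, 50, 30.
  160 → shelf 1 (new)  [load 160/250]
  140 → shelf 2 (new)  [load 140/250]
  140 → shelf 3 (new)  [load 140/250]
  80 → shelf 1  [load 240/250]
  60 → shelf 2  [load 200/250]
  50 → shelf 2  [load 250/250]
  30 → shelf 3  [load 170/250]
3 shelves opened.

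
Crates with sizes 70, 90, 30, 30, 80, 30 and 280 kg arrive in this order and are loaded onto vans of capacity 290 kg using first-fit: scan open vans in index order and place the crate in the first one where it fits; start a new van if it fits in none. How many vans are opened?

  70 → van 1 (new)  [load 70/290]
  90 → van 1  [load 160/290]
  30 → van 1  [load 190/290]
  30 → van 1  [load 220/290]
  80 → van 2 (new)  [load 80/290]
  30 → van 1  [load 250/290]
  280 → van 3 (new)  [load 280/290]
3 vans opened.

3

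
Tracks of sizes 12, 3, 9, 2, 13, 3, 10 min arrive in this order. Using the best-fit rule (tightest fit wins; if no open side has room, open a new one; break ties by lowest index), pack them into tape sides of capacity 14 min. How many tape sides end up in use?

4

  12 → side 1 (new)  [load 12/14]
  3 → side 2 (new)  [load 3/14]
  9 → side 2  [load 12/14]
  2 → side 1  [load 14/14]
  13 → side 3 (new)  [load 13/14]
  3 → side 4 (new)  [load 3/14]
  10 → side 4  [load 13/14]
4 tape sides opened.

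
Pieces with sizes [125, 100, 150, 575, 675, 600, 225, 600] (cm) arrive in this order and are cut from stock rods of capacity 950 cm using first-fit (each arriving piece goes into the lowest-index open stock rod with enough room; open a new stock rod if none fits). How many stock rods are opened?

  125 → stock rod 1 (new)  [load 125/950]
  100 → stock rod 1  [load 225/950]
  150 → stock rod 1  [load 375/950]
  575 → stock rod 1  [load 950/950]
  675 → stock rod 2 (new)  [load 675/950]
  600 → stock rod 3 (new)  [load 600/950]
  225 → stock rod 2  [load 900/950]
  600 → stock rod 4 (new)  [load 600/950]
4 stock rods opened.

4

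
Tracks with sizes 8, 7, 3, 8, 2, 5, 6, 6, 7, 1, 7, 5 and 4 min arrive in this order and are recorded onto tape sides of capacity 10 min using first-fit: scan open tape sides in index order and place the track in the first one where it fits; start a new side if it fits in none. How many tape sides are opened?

  8 → side 1 (new)  [load 8/10]
  7 → side 2 (new)  [load 7/10]
  3 → side 2  [load 10/10]
  8 → side 3 (new)  [load 8/10]
  2 → side 1  [load 10/10]
  5 → side 4 (new)  [load 5/10]
  6 → side 5 (new)  [load 6/10]
  6 → side 6 (new)  [load 6/10]
  7 → side 7 (new)  [load 7/10]
  1 → side 3  [load 9/10]
  7 → side 8 (new)  [load 7/10]
  5 → side 4  [load 10/10]
  4 → side 5  [load 10/10]
8 tape sides opened.

8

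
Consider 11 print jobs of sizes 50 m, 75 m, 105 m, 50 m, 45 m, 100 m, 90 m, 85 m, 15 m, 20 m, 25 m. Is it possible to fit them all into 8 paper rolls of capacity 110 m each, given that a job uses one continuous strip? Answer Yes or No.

A valid assignment using 7 paper rolls:
  roll 1: 105 = 105
  roll 2: 100 = 100
  roll 3: 90 + 20 = 110
  roll 4: 85 + 25 = 110
  roll 5: 75 + 15 = 90
  roll 6: 50 + 50 = 100
  roll 7: 45 = 45
That uses only 7 ≤ 8, so 8 paper rolls are enough.

Yes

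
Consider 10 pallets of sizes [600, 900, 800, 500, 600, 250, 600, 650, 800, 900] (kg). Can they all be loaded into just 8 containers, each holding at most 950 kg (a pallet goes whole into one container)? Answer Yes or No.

No

Total = 6600 kg; ⌈6600/950⌉ = 7.
9 pallets each exceed half the capacity and cannot share a container, forcing at least 9 containers.
At least 9 containers are required, but only 8 are allowed.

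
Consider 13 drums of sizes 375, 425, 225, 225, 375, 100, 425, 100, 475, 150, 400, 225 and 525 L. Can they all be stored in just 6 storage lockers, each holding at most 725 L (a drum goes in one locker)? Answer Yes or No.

Total = 4025 L; ⌈4025/725⌉ = 6.
7 drums each exceed half the capacity and cannot share a locker, forcing at least 7 storage lockers.
At least 7 storage lockers are required, but only 6 are allowed.

No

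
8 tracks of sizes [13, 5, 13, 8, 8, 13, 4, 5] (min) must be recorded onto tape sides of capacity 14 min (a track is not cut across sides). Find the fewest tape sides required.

6

Total = 13 + 13 + 13 + 8 + 8 + 5 + 5 + 4 = 69 min.
Lower bound: ⌈69/14⌉ = 5 tape sides.
A packing using 6 tape sides:
  side 1: 13 = 13
  side 2: 13 = 13
  side 3: 13 = 13
  side 4: 8 + 5 = 13
  side 5: 8 + 5 = 13
  side 6: 4 = 4
No arrangement into 5 tape sides stays within capacity, so 6 is optimal.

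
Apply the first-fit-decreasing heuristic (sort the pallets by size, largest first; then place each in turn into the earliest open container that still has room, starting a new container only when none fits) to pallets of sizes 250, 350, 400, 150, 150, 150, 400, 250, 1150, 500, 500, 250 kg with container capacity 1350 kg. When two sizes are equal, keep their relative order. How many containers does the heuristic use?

4

Sorted descending: 1150, 500, 500, 400, 400, 350, 250, 250, 250, 150, 150, 150.
  1150 → container 1 (new)  [load 1150/1350]
  500 → container 2 (new)  [load 500/1350]
  500 → container 2  [load 1000/1350]
  400 → container 3 (new)  [load 400/1350]
  400 → container 3  [load 800/1350]
  350 → container 2  [load 1350/1350]
  250 → container 3  [load 1050/1350]
  250 → container 3  [load 1300/1350]
  250 → container 4 (new)  [load 250/1350]
  150 → container 1  [load 1300/1350]
  150 → container 4  [load 400/1350]
  150 → container 4  [load 550/1350]
4 containers opened.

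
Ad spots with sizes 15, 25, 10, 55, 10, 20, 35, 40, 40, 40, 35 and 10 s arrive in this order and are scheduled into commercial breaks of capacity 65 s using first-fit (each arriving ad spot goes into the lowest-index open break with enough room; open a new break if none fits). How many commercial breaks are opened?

7

  15 → break 1 (new)  [load 15/65]
  25 → break 1  [load 40/65]
  10 → break 1  [load 50/65]
  55 → break 2 (new)  [load 55/65]
  10 → break 1  [load 60/65]
  20 → break 3 (new)  [load 20/65]
  35 → break 3  [load 55/65]
  40 → break 4 (new)  [load 40/65]
  40 → break 5 (new)  [load 40/65]
  40 → break 6 (new)  [load 40/65]
  35 → break 7 (new)  [load 35/65]
  10 → break 2  [load 65/65]
7 commercial breaks opened.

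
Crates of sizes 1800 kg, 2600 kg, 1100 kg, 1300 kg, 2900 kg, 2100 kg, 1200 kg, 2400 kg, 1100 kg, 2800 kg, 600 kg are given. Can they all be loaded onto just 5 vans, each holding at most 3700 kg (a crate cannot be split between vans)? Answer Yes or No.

No

Total = 19900 kg; ⌈19900/3700⌉ = 6.
At least 6 vans are required, but only 5 are allowed.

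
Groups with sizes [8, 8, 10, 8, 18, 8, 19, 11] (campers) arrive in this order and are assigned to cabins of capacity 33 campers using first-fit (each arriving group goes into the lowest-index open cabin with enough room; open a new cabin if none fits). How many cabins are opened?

4

  8 → cabin 1 (new)  [load 8/33]
  8 → cabin 1  [load 16/33]
  10 → cabin 1  [load 26/33]
  8 → cabin 2 (new)  [load 8/33]
  18 → cabin 2  [load 26/33]
  8 → cabin 3 (new)  [load 8/33]
  19 → cabin 3  [load 27/33]
  11 → cabin 4 (new)  [load 11/33]
4 cabins opened.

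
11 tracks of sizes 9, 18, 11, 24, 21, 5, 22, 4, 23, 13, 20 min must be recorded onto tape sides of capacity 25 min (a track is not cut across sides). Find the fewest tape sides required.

8

Total = 24 + 23 + 22 + 21 + 20 + 18 + 13 + 11 + 9 + 5 + 4 = 170 min.
Lower bound: ⌈170/25⌉ = 7 tape sides.
A packing using 8 tape sides:
  side 1: 24 = 24
  side 2: 23 = 23
  side 3: 22 = 22
  side 4: 21 + 4 = 25
  side 5: 20 + 5 = 25
  side 6: 18 = 18
  side 7: 13 + 11 = 24
  side 8: 9 = 9
No arrangement into 7 tape sides stays within capacity, so 8 is optimal.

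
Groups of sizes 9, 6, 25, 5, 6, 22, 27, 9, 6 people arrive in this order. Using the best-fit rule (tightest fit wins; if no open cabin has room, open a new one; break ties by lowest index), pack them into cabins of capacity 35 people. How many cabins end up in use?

  9 → cabin 1 (new)  [load 9/35]
  6 → cabin 1  [load 15/35]
  25 → cabin 2 (new)  [load 25/35]
  5 → cabin 2  [load 30/35]
  6 → cabin 1  [load 21/35]
  22 → cabin 3 (new)  [load 22/35]
  27 → cabin 4 (new)  [load 27/35]
  9 → cabin 3  [load 31/35]
  6 → cabin 4  [load 33/35]
4 cabins opened.

4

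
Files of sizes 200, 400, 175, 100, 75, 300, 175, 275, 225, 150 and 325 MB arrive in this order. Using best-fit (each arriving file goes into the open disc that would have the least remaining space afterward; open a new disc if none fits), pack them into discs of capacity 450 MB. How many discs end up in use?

  200 → disc 1 (new)  [load 200/450]
  400 → disc 2 (new)  [load 400/450]
  175 → disc 1  [load 375/450]
  100 → disc 3 (new)  [load 100/450]
  75 → disc 1  [load 450/450]
  300 → disc 3  [load 400/450]
  175 → disc 4 (new)  [load 175/450]
  275 → disc 4  [load 450/450]
  225 → disc 5 (new)  [load 225/450]
  150 → disc 5  [load 375/450]
  325 → disc 6 (new)  [load 325/450]
6 discs opened.

6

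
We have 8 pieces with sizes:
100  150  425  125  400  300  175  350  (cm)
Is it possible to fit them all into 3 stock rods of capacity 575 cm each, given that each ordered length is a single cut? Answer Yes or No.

No

Total = 2025 cm; ⌈2025/575⌉ = 4.
At least 4 stock rods are required, but only 3 are allowed.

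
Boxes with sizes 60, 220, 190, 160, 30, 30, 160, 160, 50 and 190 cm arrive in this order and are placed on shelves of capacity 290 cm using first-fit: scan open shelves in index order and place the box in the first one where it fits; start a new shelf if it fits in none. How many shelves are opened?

6

  60 → shelf 1 (new)  [load 60/290]
  220 → shelf 1  [load 280/290]
  190 → shelf 2 (new)  [load 190/290]
  160 → shelf 3 (new)  [load 160/290]
  30 → shelf 2  [load 220/290]
  30 → shelf 2  [load 250/290]
  160 → shelf 4 (new)  [load 160/290]
  160 → shelf 5 (new)  [load 160/290]
  50 → shelf 3  [load 210/290]
  190 → shelf 6 (new)  [load 190/290]
6 shelves opened.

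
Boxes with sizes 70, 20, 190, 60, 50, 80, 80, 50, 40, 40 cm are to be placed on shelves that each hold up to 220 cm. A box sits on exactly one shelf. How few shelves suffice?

4

Total = 190 + 80 + 80 + 70 + 60 + 50 + 50 + 40 + 40 + 20 = 680 cm.
Lower bound: ⌈680/220⌉ = 4 shelves.
A packing using 4 shelves:
  shelf 1: 190 + 20 = 210
  shelf 2: 80 + 80 + 60 = 220
  shelf 3: 70 + 50 + 50 + 40 = 210
  shelf 4: 40 = 40
This matches the lower bound, so 4 is optimal.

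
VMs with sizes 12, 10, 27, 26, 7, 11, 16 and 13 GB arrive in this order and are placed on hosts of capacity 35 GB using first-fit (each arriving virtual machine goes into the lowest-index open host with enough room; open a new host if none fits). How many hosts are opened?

5

  12 → host 1 (new)  [load 12/35]
  10 → host 1  [load 22/35]
  27 → host 2 (new)  [load 27/35]
  26 → host 3 (new)  [load 26/35]
  7 → host 1  [load 29/35]
  11 → host 4 (new)  [load 11/35]
  16 → host 4  [load 27/35]
  13 → host 5 (new)  [load 13/35]
5 hosts opened.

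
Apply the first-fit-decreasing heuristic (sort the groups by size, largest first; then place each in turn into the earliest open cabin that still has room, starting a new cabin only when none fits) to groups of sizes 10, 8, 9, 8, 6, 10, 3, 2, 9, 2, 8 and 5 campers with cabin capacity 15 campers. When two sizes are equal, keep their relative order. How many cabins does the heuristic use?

7

Sorted descending: 10, 10, 9, 9, 8, 8, 8, 6, 5, 3, 2, 2.
  10 → cabin 1 (new)  [load 10/15]
  10 → cabin 2 (new)  [load 10/15]
  9 → cabin 3 (new)  [load 9/15]
  9 → cabin 4 (new)  [load 9/15]
  8 → cabin 5 (new)  [load 8/15]
  8 → cabin 6 (new)  [load 8/15]
  8 → cabin 7 (new)  [load 8/15]
  6 → cabin 3  [load 15/15]
  5 → cabin 1  [load 15/15]
  3 → cabin 2  [load 13/15]
  2 → cabin 2  [load 15/15]
  2 → cabin 4  [load 11/15]
7 cabins opened.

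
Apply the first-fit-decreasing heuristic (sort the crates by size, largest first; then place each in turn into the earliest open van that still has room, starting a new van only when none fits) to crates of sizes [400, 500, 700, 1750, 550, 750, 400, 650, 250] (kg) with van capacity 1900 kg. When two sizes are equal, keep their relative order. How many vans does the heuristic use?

Sorted descending: 1750, 750, 700, 650, 550, 500, 400, 400, 250.
  1750 → van 1 (new)  [load 1750/1900]
  750 → van 2 (new)  [load 750/1900]
  700 → van 2  [load 1450/1900]
  650 → van 3 (new)  [load 650/1900]
  550 → van 3  [load 1200/1900]
  500 → van 3  [load 1700/1900]
  400 → van 2  [load 1850/1900]
  400 → van 4 (new)  [load 400/1900]
  250 → van 4  [load 650/1900]
4 vans opened.

4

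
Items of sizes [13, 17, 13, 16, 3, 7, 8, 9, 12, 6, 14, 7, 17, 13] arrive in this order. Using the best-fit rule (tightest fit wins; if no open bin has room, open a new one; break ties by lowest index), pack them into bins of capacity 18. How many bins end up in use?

10

  13 → bin 1 (new)  [load 13/18]
  17 → bin 2 (new)  [load 17/18]
  13 → bin 3 (new)  [load 13/18]
  16 → bin 4 (new)  [load 16/18]
  3 → bin 1  [load 16/18]
  7 → bin 5 (new)  [load 7/18]
  8 → bin 5  [load 15/18]
  9 → bin 6 (new)  [load 9/18]
  12 → bin 7 (new)  [load 12/18]
  6 → bin 7  [load 18/18]
  14 → bin 8 (new)  [load 14/18]
  7 → bin 6  [load 16/18]
  17 → bin 9 (new)  [load 17/18]
  13 → bin 10 (new)  [load 13/18]
10 bins opened.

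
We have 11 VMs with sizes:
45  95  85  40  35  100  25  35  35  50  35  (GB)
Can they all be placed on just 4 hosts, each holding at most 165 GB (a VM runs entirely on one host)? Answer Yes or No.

A valid assignment using 4 hosts:
  host 1: 100 + 50 = 150
  host 2: 95 + 45 + 25 = 165
  host 3: 85 + 40 + 35 = 160
  host 4: 35 + 35 + 35 = 105
Every load is within 165 GB, so 4 hosts suffice.

Yes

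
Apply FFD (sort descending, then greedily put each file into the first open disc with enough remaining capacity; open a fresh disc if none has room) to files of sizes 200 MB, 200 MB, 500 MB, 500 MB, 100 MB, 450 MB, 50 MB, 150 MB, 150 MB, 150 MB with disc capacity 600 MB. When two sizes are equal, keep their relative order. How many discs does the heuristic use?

5

Sorted descending: 500, 500, 450, 200, 200, 150, 150, 150, 100, 50.
  500 → disc 1 (new)  [load 500/600]
  500 → disc 2 (new)  [load 500/600]
  450 → disc 3 (new)  [load 450/600]
  200 → disc 4 (new)  [load 200/600]
  200 → disc 4  [load 400/600]
  150 → disc 3  [load 600/600]
  150 → disc 4  [load 550/600]
  150 → disc 5 (new)  [load 150/600]
  100 → disc 1  [load 600/600]
  50 → disc 2  [load 550/600]
5 discs opened.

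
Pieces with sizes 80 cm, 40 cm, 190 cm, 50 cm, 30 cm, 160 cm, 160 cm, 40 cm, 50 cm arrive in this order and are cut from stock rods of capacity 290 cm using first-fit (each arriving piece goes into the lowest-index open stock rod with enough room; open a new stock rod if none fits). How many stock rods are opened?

  80 → stock rod 1 (new)  [load 80/290]
  40 → stock rod 1  [load 120/290]
  190 → stock rod 2 (new)  [load 190/290]
  50 → stock rod 1  [load 170/290]
  30 → stock rod 1  [load 200/290]
  160 → stock rod 3 (new)  [load 160/290]
  160 → stock rod 4 (new)  [load 160/290]
  40 → stock rod 1  [load 240/290]
  50 → stock rod 1  [load 290/290]
4 stock rods opened.

4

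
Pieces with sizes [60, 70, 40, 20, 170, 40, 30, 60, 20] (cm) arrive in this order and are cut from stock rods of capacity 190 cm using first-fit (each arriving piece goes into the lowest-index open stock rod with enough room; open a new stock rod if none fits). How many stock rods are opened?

  60 → stock rod 1 (new)  [load 60/190]
  70 → stock rod 1  [load 130/190]
  40 → stock rod 1  [load 170/190]
  20 → stock rod 1  [load 190/190]
  170 → stock rod 2 (new)  [load 170/190]
  40 → stock rod 3 (new)  [load 40/190]
  30 → stock rod 3  [load 70/190]
  60 → stock rod 3  [load 130/190]
  20 → stock rod 2  [load 190/190]
3 stock rods opened.

3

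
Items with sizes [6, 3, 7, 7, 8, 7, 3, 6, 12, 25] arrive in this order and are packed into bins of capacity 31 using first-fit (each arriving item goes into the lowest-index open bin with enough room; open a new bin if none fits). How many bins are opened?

3

  6 → bin 1 (new)  [load 6/31]
  3 → bin 1  [load 9/31]
  7 → bin 1  [load 16/31]
  7 → bin 1  [load 23/31]
  8 → bin 1  [load 31/31]
  7 → bin 2 (new)  [load 7/31]
  3 → bin 2  [load 10/31]
  6 → bin 2  [load 16/31]
  12 → bin 2  [load 28/31]
  25 → bin 3 (new)  [load 25/31]
3 bins opened.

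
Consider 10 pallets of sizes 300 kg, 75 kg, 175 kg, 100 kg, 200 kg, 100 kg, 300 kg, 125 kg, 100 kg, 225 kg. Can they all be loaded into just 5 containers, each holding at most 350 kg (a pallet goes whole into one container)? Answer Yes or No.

Total = 1700 kg; ⌈1700/350⌉ = 5.
The bound of 5 does not rule out 5, but exhaustive search shows no assignment into 5 containers of capacity 350 kg exists — the minimum is 6.

No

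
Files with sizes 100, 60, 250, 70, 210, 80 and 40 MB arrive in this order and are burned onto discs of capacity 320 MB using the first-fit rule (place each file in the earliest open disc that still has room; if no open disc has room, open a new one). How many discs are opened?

3

  100 → disc 1 (new)  [load 100/320]
  60 → disc 1  [load 160/320]
  250 → disc 2 (new)  [load 250/320]
  70 → disc 1  [load 230/320]
  210 → disc 3 (new)  [load 210/320]
  80 → disc 1  [load 310/320]
  40 → disc 2  [load 290/320]
3 discs opened.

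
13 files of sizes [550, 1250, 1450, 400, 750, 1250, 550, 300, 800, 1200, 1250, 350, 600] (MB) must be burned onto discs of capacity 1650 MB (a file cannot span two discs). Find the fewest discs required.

8

Total = 1450 + 1250 + 1250 + 1250 + 1200 + 800 + 750 + 600 + 550 + 550 + 400 + 350 + 300 = 10700 MB.
Lower bound: ⌈10700/1650⌉ = 7 discs.
A packing using 8 discs:
  disc 1: 1450 = 1450
  disc 2: 1250 + 400 = 1650
  disc 3: 1250 + 350 = 1600
  disc 4: 1250 + 300 = 1550
  disc 5: 1200 = 1200
  disc 6: 800 + 750 = 1550
  disc 7: 600 + 550 = 1150
  disc 8: 550 = 550
No arrangement into 7 discs stays within capacity, so 8 is optimal.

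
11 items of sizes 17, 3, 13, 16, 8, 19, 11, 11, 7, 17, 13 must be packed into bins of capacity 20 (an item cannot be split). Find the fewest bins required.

8

Total = 19 + 17 + 17 + 16 + 13 + 13 + 11 + 11 + 8 + 7 + 3 = 135.
Lower bound: ⌈135/20⌉ = 7 bins.
Also, 8 items each exceed 10, and no two of those can share a bin, so at least 8 bins are needed.
A packing using 8 bins:
  bin 1: 19 = 19
  bin 2: 17 + 3 = 20
  bin 3: 17 = 17
  bin 4: 16 = 16
  bin 5: 13 + 7 = 20
  bin 6: 13 = 13
  bin 7: 11 + 8 = 19
  bin 8: 11 = 11
This matches the lower bound, so 8 is optimal.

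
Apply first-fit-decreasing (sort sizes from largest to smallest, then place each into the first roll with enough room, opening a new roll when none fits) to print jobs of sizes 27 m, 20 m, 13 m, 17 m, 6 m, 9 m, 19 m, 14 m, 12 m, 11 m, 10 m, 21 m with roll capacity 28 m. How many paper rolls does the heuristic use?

Sorted descending: 27, 21, 20, 19, 17, 14, 13, 12, 11, 10, 9, 6.
  27 → roll 1 (new)  [load 27/28]
  21 → roll 2 (new)  [load 21/28]
  20 → roll 3 (new)  [load 20/28]
  19 → roll 4 (new)  [load 19/28]
  17 → roll 5 (new)  [load 17/28]
  14 → roll 6 (new)  [load 14/28]
  13 → roll 6  [load 27/28]
  12 → roll 7 (new)  [load 12/28]
  11 → roll 5  [load 28/28]
  10 → roll 7  [load 22/28]
  9 → roll 4  [load 28/28]
  6 → roll 2  [load 27/28]
7 paper rolls opened.

7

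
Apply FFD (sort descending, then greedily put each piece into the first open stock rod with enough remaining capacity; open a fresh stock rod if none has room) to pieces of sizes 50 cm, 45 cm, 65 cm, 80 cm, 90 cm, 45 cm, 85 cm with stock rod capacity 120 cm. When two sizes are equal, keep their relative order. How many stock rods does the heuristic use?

Sorted descending: 90, 85, 80, 65, 50, 45, 45.
  90 → stock rod 1 (new)  [load 90/120]
  85 → stock rod 2 (new)  [load 85/120]
  80 → stock rod 3 (new)  [load 80/120]
  65 → stock rod 4 (new)  [load 65/120]
  50 → stock rod 4  [load 115/120]
  45 → stock rod 5 (new)  [load 45/120]
  45 → stock rod 5  [load 90/120]
5 stock rods opened.

5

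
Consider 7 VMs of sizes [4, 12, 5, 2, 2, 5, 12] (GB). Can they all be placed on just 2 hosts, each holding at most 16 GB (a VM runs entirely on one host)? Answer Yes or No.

No

Total = 42 GB; ⌈42/16⌉ = 3.
At least 3 hosts are required, but only 2 are allowed.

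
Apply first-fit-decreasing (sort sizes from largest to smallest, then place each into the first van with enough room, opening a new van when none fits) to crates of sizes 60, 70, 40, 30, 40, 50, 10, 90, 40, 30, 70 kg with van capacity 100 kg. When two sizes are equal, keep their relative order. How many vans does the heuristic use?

6

Sorted descending: 90, 70, 70, 60, 50, 40, 40, 40, 30, 30, 10.
  90 → van 1 (new)  [load 90/100]
  70 → van 2 (new)  [load 70/100]
  70 → van 3 (new)  [load 70/100]
  60 → van 4 (new)  [load 60/100]
  50 → van 5 (new)  [load 50/100]
  40 → van 4  [load 100/100]
  40 → van 5  [load 90/100]
  40 → van 6 (new)  [load 40/100]
  30 → van 2  [load 100/100]
  30 → van 3  [load 100/100]
  10 → van 1  [load 100/100]
6 vans opened.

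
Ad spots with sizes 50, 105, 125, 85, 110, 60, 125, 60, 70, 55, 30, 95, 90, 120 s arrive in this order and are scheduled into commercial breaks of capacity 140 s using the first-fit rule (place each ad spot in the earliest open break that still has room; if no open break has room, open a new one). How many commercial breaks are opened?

  50 → break 1 (new)  [load 50/140]
  105 → break 2 (new)  [load 105/140]
  125 → break 3 (new)  [load 125/140]
  85 → break 1  [load 135/140]
  110 → break 4 (new)  [load 110/140]
  60 → break 5 (new)  [load 60/140]
  125 → break 6 (new)  [load 125/140]
  60 → break 5  [load 120/140]
  70 → break 7 (new)  [load 70/140]
  55 → break 7  [load 125/140]
  30 → break 2  [load 135/140]
  95 → break 8 (new)  [load 95/140]
  90 → break 9 (new)  [load 90/140]
  120 → break 10 (new)  [load 120/140]
10 commercial breaks opened.

10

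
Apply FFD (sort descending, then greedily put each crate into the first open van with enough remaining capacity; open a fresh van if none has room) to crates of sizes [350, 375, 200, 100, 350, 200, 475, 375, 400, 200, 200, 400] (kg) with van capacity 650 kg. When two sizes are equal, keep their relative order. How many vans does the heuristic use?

Sorted descending: 475, 400, 400, 375, 375, 350, 350, 200, 200, 200, 200, 100.
  475 → van 1 (new)  [load 475/650]
  400 → van 2 (new)  [load 400/650]
  400 → van 3 (new)  [load 400/650]
  375 → van 4 (new)  [load 375/650]
  375 → van 5 (new)  [load 375/650]
  350 → van 6 (new)  [load 350/650]
  350 → van 7 (new)  [load 350/650]
  200 → van 2  [load 600/650]
  200 → van 3  [load 600/650]
  200 → van 4  [load 575/650]
  200 → van 5  [load 575/650]
  100 → van 1  [load 575/650]
7 vans opened.

7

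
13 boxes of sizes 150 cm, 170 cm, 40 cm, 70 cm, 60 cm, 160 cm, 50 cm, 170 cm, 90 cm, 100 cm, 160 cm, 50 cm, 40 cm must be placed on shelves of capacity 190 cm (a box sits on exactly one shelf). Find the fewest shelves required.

Total = 170 + 170 + 160 + 160 + 150 + 100 + 90 + 70 + 60 + 50 + 50 + 40 + 40 = 1310 cm.
Lower bound: ⌈1310/190⌉ = 7 shelves.
A packing using 8 shelves:
  shelf 1: 170 = 170
  shelf 2: 170 = 170
  shelf 3: 160 = 160
  shelf 4: 160 = 160
  shelf 5: 150 + 40 = 190
  shelf 6: 100 + 90 = 190
  shelf 7: 70 + 60 + 50 = 180
  shelf 8: 50 + 40 = 90
No arrangement into 7 shelves stays within capacity, so 8 is optimal.

8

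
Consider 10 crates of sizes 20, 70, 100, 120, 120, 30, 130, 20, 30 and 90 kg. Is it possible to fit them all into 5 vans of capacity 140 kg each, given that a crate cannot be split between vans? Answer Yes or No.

Total = 730 kg; ⌈730/140⌉ = 6.
At least 6 vans are required, but only 5 are allowed.

No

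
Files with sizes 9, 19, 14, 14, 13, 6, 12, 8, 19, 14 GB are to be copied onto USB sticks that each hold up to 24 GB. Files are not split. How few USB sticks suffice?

7

Total = 19 + 19 + 14 + 14 + 14 + 13 + 12 + 9 + 8 + 6 = 128 GB.
Lower bound: ⌈128/24⌉ = 6 USB sticks.
A packing using 7 USB sticks:
  USB stick 1: 19 = 19
  USB stick 2: 19 = 19
  USB stick 3: 14 + 9 = 23
  USB stick 4: 14 + 8 = 22
  USB stick 5: 14 + 6 = 20
  USB stick 6: 13 = 13
  USB stick 7: 12 = 12
No arrangement into 6 USB sticks stays within capacity, so 7 is optimal.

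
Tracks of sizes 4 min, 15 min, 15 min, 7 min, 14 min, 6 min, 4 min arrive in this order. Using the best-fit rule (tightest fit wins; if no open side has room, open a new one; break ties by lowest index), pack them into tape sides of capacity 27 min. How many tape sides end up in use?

  4 → side 1 (new)  [load 4/27]
  15 → side 1  [load 19/27]
  15 → side 2 (new)  [load 15/27]
  7 → side 1  [load 26/27]
  14 → side 3 (new)  [load 14/27]
  6 → side 2  [load 21/27]
  4 → side 2  [load 25/27]
3 tape sides opened.

3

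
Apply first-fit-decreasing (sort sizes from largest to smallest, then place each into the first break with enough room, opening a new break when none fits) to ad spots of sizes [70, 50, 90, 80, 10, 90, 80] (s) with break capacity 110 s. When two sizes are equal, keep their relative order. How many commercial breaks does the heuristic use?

Sorted descending: 90, 90, 80, 80, 70, 50, 10.
  90 → break 1 (new)  [load 90/110]
  90 → break 2 (new)  [load 90/110]
  80 → break 3 (new)  [load 80/110]
  80 → break 4 (new)  [load 80/110]
  70 → break 5 (new)  [load 70/110]
  50 → break 6 (new)  [load 50/110]
  10 → break 1  [load 100/110]
6 commercial breaks opened.

6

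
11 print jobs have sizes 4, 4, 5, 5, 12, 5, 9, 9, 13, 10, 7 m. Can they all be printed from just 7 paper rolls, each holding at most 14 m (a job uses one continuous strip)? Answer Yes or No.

A valid assignment using 7 paper rolls:
  roll 1: 13 = 13
  roll 2: 12 = 12
  roll 3: 10 + 4 = 14
  roll 4: 9 + 5 = 14
  roll 5: 9 + 5 = 14
  roll 6: 7 + 5 = 12
  roll 7: 4 = 4
Every load is within 14 m, so 7 paper rolls suffice.

Yes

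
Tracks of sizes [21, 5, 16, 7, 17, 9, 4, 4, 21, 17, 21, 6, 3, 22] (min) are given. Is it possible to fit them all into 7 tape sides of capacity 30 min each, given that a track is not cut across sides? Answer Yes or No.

A valid assignment using 7 tape sides:
  side 1: 22 + 7 = 29
  side 2: 21 + 9 = 30
  side 3: 21 + 6 + 3 = 30
  side 4: 21 + 5 + 4 = 30
  side 5: 17 + 4 = 21
  side 6: 17 = 17
  side 7: 16 = 16
Every load is within 30 min, so 7 tape sides suffice.

Yes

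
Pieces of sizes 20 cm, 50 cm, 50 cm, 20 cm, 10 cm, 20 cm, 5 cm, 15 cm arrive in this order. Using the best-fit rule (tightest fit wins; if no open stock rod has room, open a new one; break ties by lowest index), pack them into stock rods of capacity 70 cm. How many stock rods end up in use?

  20 → stock rod 1 (new)  [load 20/70]
  50 → stock rod 1  [load 70/70]
  50 → stock rod 2 (new)  [load 50/70]
  20 → stock rod 2  [load 70/70]
  10 → stock rod 3 (new)  [load 10/70]
  20 → stock rod 3  [load 30/70]
  5 → stock rod 3  [load 35/70]
  15 → stock rod 3  [load 50/70]
3 stock rods opened.

3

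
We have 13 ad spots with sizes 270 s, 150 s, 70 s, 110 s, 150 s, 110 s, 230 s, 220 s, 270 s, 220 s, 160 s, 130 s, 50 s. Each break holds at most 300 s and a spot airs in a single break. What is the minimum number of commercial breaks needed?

8

Total = 270 + 270 + 230 + 220 + 220 + 160 + 150 + 150 + 130 + 110 + 110 + 70 + 50 = 2140 s.
Lower bound: ⌈2140/300⌉ = 8 commercial breaks.
A packing using 8 commercial breaks:
  break 1: 270 = 270
  break 2: 270 = 270
  break 3: 230 + 70 = 300
  break 4: 220 + 50 = 270
  break 5: 220 = 220
  break 6: 160 + 130 = 290
  break 7: 150 + 150 = 300
  break 8: 110 + 110 = 220
This matches the lower bound, so 8 is optimal.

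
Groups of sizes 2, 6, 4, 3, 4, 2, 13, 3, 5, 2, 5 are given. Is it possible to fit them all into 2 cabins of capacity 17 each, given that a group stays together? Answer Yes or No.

Total = 49; ⌈49/17⌉ = 3.
At least 3 cabins are required, but only 2 are allowed.

No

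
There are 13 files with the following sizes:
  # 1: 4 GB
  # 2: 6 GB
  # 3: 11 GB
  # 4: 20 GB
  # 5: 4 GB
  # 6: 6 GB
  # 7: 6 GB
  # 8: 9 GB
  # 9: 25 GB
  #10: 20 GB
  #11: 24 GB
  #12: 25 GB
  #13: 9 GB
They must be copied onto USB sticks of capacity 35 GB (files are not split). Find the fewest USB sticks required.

5

Total = 25 + 25 + 24 + 20 + 20 + 11 + 9 + 9 + 6 + 6 + 6 + 4 + 4 = 169 GB.
Lower bound: ⌈169/35⌉ = 5 USB sticks.
A packing using 5 USB sticks:
  USB stick 1: 25 + 9 = 34
  USB stick 2: 25 + 9 = 34
  USB stick 3: 24 + 11 = 35
  USB stick 4: 20 + 6 + 6 = 32
  USB stick 5: 20 + 6 + 4 + 4 = 34
This matches the lower bound, so 5 is optimal.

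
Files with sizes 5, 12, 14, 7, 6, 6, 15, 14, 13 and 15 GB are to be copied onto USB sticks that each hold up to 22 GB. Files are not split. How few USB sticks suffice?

6

Total = 15 + 15 + 14 + 14 + 13 + 12 + 7 + 6 + 6 + 5 = 107 GB.
Lower bound: ⌈107/22⌉ = 5 USB sticks.
Also, 6 files each exceed 11 GB, and no two of those can share a USB stick, so at least 6 USB sticks are needed.
A packing using 6 USB sticks:
  USB stick 1: 15 + 7 = 22
  USB stick 2: 15 + 6 = 21
  USB stick 3: 14 + 6 = 20
  USB stick 4: 14 + 5 = 19
  USB stick 5: 13 = 13
  USB stick 6: 12 = 12
This matches the lower bound, so 6 is optimal.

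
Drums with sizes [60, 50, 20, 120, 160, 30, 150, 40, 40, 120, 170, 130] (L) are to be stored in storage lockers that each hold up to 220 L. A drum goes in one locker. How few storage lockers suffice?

Total = 170 + 160 + 150 + 130 + 120 + 120 + 60 + 50 + 40 + 40 + 30 + 20 = 1090 L.
Lower bound: ⌈1090/220⌉ = 5 storage lockers.
Also, 6 drums each exceed 110 L, and no two of those can share a locker, so at least 6 storage lockers are needed.
A packing using 6 storage lockers:
  locker 1: 170 + 50 = 220
  locker 2: 160 + 60 = 220
  locker 3: 150 + 40 + 30 = 220
  locker 4: 130 + 40 + 20 = 190
  locker 5: 120 = 120
  locker 6: 120 = 120
This matches the lower bound, so 6 is optimal.

6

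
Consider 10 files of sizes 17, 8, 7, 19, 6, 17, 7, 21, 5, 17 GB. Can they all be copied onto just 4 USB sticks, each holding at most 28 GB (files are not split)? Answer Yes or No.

No

Total = 124 GB; ⌈124/28⌉ = 5.
At least 5 USB sticks are required, but only 4 are allowed.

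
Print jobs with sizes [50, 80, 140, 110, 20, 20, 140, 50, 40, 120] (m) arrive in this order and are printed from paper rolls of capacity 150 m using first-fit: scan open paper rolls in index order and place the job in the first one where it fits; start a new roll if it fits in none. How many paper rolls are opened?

  50 → roll 1 (new)  [load 50/150]
  80 → roll 1  [load 130/150]
  140 → roll 2 (new)  [load 140/150]
  110 → roll 3 (new)  [load 110/150]
  20 → roll 1  [load 150/150]
  20 → roll 3  [load 130/150]
  140 → roll 4 (new)  [load 140/150]
  50 → roll 5 (new)  [load 50/150]
  40 → roll 5  [load 90/150]
  120 → roll 6 (new)  [load 120/150]
6 paper rolls opened.

6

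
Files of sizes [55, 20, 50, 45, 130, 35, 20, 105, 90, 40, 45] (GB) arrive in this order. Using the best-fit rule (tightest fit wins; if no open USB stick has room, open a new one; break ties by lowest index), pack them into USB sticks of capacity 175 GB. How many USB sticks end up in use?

  55 → USB stick 1 (new)  [load 55/175]
  20 → USB stick 1  [load 75/175]
  50 → USB stick 1  [load 125/175]
  45 → USB stick 1  [load 170/175]
  130 → USB stick 2 (new)  [load 130/175]
  35 → USB stick 2  [load 165/175]
  20 → USB stick 3 (new)  [load 20/175]
  105 → USB stick 3  [load 125/175]
  90 → USB stick 4 (new)  [load 90/175]
  40 → USB stick 3  [load 165/175]
  45 → USB stick 4  [load 135/175]
4 USB sticks opened.

4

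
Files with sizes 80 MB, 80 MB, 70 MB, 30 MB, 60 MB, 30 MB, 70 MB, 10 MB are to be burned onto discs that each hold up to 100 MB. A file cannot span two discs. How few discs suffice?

5

Total = 80 + 80 + 70 + 70 + 60 + 30 + 30 + 10 = 430 MB.
Lower bound: ⌈430/100⌉ = 5 discs.
A packing using 5 discs:
  disc 1: 80 + 10 = 90
  disc 2: 80 = 80
  disc 3: 70 + 30 = 100
  disc 4: 70 + 30 = 100
  disc 5: 60 = 60
This matches the lower bound, so 5 is optimal.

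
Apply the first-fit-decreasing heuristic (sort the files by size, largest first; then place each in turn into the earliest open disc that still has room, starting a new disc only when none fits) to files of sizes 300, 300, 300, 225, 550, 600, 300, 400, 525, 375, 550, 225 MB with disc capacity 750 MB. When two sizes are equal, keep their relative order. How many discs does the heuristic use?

Sorted descending: 600, 550, 550, 525, 400, 375, 300, 300, 300, 300, 225, 225.
  600 → disc 1 (new)  [load 600/750]
  550 → disc 2 (new)  [load 550/750]
  550 → disc 3 (new)  [load 550/750]
  525 → disc 4 (new)  [load 525/750]
  400 → disc 5 (new)  [load 400/750]
  375 → disc 6 (new)  [load 375/750]
  300 → disc 5  [load 700/750]
  300 → disc 6  [load 675/750]
  300 → disc 7 (new)  [load 300/750]
  300 → disc 7  [load 600/750]
  225 → disc 4  [load 750/750]
  225 → disc 8 (new)  [load 225/750]
8 discs opened.

8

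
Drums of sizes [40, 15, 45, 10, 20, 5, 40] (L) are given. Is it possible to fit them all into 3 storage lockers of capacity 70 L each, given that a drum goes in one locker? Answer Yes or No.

Yes

A valid assignment using 3 storage lockers:
  locker 1: 45 + 20 + 5 = 70
  locker 2: 40 + 15 + 10 = 65
  locker 3: 40 = 40
Every load is within 70 L, so 3 storage lockers suffice.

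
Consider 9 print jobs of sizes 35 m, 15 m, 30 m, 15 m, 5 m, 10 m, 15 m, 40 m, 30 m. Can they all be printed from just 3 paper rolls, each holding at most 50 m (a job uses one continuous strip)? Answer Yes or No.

Total = 195 m; ⌈195/50⌉ = 4.
At least 4 paper rolls are required, but only 3 are allowed.

No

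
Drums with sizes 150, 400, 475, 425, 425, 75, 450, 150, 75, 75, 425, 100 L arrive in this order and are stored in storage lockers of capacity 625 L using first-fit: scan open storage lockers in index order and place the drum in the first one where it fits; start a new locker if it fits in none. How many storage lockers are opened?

  150 → locker 1 (new)  [load 150/625]
  400 → locker 1  [load 550/625]
  475 → locker 2 (new)  [load 475/625]
  425 → locker 3 (new)  [load 425/625]
  425 → locker 4 (new)  [load 425/625]
  75 → locker 1  [load 625/625]
  450 → locker 5 (new)  [load 450/625]
  150 → locker 2  [load 625/625]
  75 → locker 3  [load 500/625]
  75 → locker 3  [load 575/625]
  425 → locker 6 (new)  [load 425/625]
  100 → locker 4  [load 525/625]
6 storage lockers opened.

6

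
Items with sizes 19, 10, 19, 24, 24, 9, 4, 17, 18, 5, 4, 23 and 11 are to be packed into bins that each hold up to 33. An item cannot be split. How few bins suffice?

Total = 24 + 24 + 23 + 19 + 19 + 18 + 17 + 11 + 10 + 9 + 5 + 4 + 4 = 187.
Lower bound: ⌈187/33⌉ = 6 bins.
Also, 7 items each exceed 33/2, and no two of those can share a bin, so at least 7 bins are needed.
A packing using 7 bins:
  bin 1: 24 + 9 = 33
  bin 2: 24 + 5 + 4 = 33
  bin 3: 23 + 10 = 33
  bin 4: 19 + 11 = 30
  bin 5: 19 + 4 = 23
  bin 6: 18 = 18
  bin 7: 17 = 17
This matches the lower bound, so 7 is optimal.

7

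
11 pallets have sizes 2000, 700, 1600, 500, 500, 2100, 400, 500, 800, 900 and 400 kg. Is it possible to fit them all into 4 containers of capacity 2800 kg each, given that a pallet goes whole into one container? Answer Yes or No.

Yes

A valid assignment using 4 containers:
  container 1: 2100 + 700 = 2800
  container 2: 2000 + 800 = 2800
  container 3: 1600 + 900 = 2500
  container 4: 500 + 500 + 500 + 400 + 400 = 2300
Every load is within 2800 kg, so 4 containers suffice.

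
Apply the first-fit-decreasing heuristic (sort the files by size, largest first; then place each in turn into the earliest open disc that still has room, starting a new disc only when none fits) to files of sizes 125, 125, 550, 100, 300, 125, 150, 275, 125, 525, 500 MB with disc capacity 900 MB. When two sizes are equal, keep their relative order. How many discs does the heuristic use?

Sorted descending: 550, 525, 500, 300, 275, 150, 125, 125, 125, 125, 100.
  550 → disc 1 (new)  [load 550/900]
  525 → disc 2 (new)  [load 525/900]
  500 → disc 3 (new)  [load 500/900]
  300 → disc 1  [load 850/900]
  275 → disc 2  [load 800/900]
  150 → disc 3  [load 650/900]
  125 → disc 3  [load 775/900]
  125 → disc 3  [load 900/900]
  125 → disc 4 (new)  [load 125/900]
  125 → disc 4  [load 250/900]
  100 → disc 2  [load 900/900]
4 discs opened.

4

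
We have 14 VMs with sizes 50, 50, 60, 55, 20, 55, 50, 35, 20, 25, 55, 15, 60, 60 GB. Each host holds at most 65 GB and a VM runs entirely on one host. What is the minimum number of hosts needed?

Total = 60 + 60 + 60 + 55 + 55 + 55 + 50 + 50 + 50 + 35 + 25 + 20 + 20 + 15 = 610 GB.
Lower bound: ⌈610/65⌉ = 10 hosts.
A packing using 11 hosts:
  host 1: 60 = 60
  host 2: 60 = 60
  host 3: 60 = 60
  host 4: 55 = 55
  host 5: 55 = 55
  host 6: 55 = 55
  host 7: 50 + 15 = 65
  host 8: 50 = 50
  host 9: 50 = 50
  host 10: 35 + 25 = 60
  host 11: 20 + 20 = 40
No arrangement into 10 hosts stays within capacity, so 11 is optimal.

11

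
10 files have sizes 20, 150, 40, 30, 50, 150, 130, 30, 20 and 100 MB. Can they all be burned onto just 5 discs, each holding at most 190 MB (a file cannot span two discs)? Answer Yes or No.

A valid assignment using 4 discs:
  disc 1: 150 + 40 = 190
  disc 2: 150 + 30 = 180
  disc 3: 130 + 50 = 180
  disc 4: 100 + 30 + 20 + 20 = 170
That uses only 4 ≤ 5, so 5 discs are enough.

Yes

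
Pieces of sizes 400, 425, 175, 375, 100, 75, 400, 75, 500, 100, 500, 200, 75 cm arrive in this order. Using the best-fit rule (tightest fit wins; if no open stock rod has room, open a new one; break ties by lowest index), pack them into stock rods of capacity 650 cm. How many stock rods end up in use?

  400 → stock rod 1 (new)  [load 400/650]
  425 → stock rod 2 (new)  [load 425/650]
  175 → stock rod 2  [load 600/650]
  375 → stock rod 3 (new)  [load 375/650]
  100 → stock rod 1  [load 500/650]
  75 → stock rod 1  [load 575/650]
  400 → stock rod 4 (new)  [load 400/650]
  75 → stock rod 1  [load 650/650]
  500 → stock rod 5 (new)  [load 500/650]
  100 → stock rod 5  [load 600/650]
  500 → stock rod 6 (new)  [load 500/650]
  200 → stock rod 4  [load 600/650]
  75 → stock rod 6  [load 575/650]
6 stock rods opened.

6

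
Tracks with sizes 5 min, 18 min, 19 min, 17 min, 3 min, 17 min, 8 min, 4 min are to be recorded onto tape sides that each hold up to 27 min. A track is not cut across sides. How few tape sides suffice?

Total = 19 + 18 + 17 + 17 + 8 + 5 + 4 + 3 = 91 min.
Lower bound: ⌈91/27⌉ = 4 tape sides.
A packing using 4 tape sides:
  side 1: 19 + 8 = 27
  side 2: 18 + 5 + 4 = 27
  side 3: 17 + 3 = 20
  side 4: 17 = 17
This matches the lower bound, so 4 is optimal.

4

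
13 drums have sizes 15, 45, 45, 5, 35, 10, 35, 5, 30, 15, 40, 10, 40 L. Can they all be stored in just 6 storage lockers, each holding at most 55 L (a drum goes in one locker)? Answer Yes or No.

No

Total = 330 L; ⌈330/55⌉ = 6.
7 drums each exceed half the capacity and cannot share a locker, forcing at least 7 storage lockers.
At least 7 storage lockers are required, but only 6 are allowed.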